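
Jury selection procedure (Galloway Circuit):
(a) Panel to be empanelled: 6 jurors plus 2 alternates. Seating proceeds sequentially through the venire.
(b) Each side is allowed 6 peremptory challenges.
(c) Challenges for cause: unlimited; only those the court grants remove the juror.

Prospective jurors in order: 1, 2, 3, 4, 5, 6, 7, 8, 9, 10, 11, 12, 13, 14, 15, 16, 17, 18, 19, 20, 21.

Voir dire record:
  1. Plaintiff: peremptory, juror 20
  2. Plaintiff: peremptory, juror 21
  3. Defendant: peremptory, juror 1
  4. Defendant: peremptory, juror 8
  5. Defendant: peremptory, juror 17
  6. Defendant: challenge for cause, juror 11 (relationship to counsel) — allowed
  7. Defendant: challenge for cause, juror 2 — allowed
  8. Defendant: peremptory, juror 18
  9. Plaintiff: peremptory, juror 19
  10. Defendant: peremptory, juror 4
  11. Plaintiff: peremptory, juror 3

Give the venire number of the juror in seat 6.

Removed: #1, #2, #3, #4, #8, #11, #17, #18, #19, #20, #21.
Seating in order: seats 1–6 → #5, #6, #7, #9, #10, #12; alternates → #13, #14.
So seat 6 is #12.

12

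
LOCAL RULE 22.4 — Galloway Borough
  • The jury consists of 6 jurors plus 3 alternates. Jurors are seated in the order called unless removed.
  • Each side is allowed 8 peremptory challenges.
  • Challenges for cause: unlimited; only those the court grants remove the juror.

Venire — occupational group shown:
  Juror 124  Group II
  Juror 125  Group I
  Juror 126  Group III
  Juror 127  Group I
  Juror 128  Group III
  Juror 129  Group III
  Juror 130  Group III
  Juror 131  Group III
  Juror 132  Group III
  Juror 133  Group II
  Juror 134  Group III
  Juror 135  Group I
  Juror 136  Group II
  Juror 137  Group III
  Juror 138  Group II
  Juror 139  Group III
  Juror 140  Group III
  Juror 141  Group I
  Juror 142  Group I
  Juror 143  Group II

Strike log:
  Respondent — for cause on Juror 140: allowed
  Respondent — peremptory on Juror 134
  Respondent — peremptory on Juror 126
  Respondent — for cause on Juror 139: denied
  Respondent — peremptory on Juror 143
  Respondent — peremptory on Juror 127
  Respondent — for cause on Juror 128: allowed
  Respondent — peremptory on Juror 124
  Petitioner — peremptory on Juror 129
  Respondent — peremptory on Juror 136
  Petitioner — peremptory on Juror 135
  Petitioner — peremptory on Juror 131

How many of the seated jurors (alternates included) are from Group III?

Removed: #124, #126, #127, #128, #129, #131, #134, #135, #136, #140, #143.
Seated (9 incl. alternates): #125, #130, #132, #133, #137, #138, #139, #141, #142.
Of those, in Group III: #130, #132, #137, #139 → 4.

4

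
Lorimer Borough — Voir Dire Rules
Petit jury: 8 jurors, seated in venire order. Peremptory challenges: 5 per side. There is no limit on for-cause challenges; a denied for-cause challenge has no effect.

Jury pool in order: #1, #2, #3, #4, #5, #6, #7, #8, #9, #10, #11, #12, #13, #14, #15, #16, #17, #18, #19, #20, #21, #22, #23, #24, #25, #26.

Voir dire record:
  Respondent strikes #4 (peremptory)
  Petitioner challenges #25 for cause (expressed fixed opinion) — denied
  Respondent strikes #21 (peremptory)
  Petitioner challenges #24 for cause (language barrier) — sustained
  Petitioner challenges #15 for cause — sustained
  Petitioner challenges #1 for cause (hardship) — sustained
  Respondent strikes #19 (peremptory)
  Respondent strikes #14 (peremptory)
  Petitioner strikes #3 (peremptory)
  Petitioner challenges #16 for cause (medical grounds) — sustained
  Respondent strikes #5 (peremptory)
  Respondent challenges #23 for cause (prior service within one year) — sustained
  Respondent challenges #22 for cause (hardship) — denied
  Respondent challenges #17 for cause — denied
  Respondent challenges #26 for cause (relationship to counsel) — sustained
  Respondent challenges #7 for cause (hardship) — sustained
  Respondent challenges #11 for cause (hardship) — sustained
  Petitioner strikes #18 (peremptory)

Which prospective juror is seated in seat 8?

17

Removed: #1, #3, #4, #5, #7, #11, #14, #15, #16, #18, #19, #21, #23, #24, #26. (#17, #22, #25 stay — for-cause denied.)
Seating in order: seats 1–8 → #2, #6, #8, #9, #10, #12, #13, #17.
So seat 8 is #17.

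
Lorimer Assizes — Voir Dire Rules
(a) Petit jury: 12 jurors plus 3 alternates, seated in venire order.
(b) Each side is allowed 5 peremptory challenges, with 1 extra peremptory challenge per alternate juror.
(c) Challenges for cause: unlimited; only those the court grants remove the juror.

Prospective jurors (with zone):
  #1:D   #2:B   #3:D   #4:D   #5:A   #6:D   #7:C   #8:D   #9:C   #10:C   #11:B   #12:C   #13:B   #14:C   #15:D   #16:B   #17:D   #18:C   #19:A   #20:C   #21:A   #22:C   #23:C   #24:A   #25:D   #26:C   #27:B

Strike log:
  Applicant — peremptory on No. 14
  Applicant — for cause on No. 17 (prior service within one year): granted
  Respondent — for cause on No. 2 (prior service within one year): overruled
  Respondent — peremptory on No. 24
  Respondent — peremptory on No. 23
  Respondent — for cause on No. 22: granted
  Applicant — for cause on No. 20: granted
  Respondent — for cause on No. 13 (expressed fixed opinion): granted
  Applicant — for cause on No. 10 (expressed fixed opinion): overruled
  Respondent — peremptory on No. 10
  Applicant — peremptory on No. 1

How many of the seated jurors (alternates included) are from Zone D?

Removed: #1, #10, #13, #14, #17, #20, #22, #23, #24.
Seated (15 incl. alternates): #2, #3, #4, #5, #6, #7, #8, #9, #11, #12, #15, #16, #18, #19, #21.
Of those, in Zone D: #3, #4, #6, #8, #15 → 5.

5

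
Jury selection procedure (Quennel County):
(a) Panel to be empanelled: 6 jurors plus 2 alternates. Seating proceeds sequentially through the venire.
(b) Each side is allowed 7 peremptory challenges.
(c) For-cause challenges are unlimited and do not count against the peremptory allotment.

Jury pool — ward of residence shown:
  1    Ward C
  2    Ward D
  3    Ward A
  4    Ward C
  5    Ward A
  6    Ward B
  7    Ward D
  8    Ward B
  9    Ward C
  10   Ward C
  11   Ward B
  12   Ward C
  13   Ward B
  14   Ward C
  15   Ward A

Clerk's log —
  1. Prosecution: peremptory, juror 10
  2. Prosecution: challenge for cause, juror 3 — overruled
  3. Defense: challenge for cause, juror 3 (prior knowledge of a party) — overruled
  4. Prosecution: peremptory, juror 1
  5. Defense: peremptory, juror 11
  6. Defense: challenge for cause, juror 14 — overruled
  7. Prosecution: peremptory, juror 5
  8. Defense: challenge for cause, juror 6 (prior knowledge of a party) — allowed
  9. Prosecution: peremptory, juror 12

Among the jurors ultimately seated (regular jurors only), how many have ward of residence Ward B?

Removed: #1, #5, #6, #10, #11, #12.
Seated jurors 1–6: #2, #3, #4, #7, #8, #9 (alternates #13, #14 not counted).
Of those, in Ward B: #8 → 1.

1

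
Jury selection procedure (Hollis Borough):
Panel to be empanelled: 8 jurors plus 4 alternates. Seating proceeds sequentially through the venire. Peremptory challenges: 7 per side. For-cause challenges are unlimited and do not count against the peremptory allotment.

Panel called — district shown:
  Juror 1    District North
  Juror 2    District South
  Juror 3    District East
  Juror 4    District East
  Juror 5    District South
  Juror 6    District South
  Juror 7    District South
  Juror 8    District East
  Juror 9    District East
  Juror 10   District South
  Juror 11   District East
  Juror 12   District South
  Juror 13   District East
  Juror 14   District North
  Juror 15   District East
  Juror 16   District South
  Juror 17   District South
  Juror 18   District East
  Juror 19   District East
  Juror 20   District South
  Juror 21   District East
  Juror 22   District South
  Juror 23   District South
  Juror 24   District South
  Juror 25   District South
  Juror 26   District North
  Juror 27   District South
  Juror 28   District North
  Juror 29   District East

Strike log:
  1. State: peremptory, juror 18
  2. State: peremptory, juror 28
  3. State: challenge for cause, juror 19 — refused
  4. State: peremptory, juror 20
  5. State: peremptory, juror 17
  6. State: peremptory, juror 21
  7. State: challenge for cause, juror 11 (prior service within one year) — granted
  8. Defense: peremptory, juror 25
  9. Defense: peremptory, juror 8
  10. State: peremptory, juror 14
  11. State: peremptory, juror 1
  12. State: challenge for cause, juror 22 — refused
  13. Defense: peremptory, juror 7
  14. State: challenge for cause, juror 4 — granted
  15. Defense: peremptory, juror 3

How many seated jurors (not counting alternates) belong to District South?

5

Removed: #1, #3, #4, #7, #8, #11, #14, #17, #18, #20, #21, #25, #28.
Seated jurors 1–8: #2, #5, #6, #9, #10, #12, #13, #15 (alternates #16, #19, #22, #23 not counted).
Of those, in District South: #2, #5, #6, #10, #12 → 5.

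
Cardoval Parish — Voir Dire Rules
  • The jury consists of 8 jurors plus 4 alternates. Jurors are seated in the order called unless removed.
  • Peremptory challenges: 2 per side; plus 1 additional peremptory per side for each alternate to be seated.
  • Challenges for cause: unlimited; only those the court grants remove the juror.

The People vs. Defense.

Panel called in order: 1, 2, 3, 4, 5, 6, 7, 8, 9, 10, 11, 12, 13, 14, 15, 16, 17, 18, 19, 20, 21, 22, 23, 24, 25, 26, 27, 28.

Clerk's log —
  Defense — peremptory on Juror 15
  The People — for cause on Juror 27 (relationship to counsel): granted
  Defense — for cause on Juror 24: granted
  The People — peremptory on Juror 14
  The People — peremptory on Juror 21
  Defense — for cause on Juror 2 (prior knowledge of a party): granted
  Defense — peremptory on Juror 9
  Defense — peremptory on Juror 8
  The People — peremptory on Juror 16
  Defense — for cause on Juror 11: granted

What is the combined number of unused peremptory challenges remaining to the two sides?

6

The People allotment: 2 base + 1 × 4 alternates = 6. Defense allotment: 2 base + 1 × 4 alternates = 6.
The People peremptories used: #14, #21, #16 — 3 (the for-cause on #27 doesn't count).
Defense peremptories used: #15, #9, #8 — 3 (for-cause on #24, #2, #11 don't count).
Remaining: (6 − 3) + (6 − 3) = 6.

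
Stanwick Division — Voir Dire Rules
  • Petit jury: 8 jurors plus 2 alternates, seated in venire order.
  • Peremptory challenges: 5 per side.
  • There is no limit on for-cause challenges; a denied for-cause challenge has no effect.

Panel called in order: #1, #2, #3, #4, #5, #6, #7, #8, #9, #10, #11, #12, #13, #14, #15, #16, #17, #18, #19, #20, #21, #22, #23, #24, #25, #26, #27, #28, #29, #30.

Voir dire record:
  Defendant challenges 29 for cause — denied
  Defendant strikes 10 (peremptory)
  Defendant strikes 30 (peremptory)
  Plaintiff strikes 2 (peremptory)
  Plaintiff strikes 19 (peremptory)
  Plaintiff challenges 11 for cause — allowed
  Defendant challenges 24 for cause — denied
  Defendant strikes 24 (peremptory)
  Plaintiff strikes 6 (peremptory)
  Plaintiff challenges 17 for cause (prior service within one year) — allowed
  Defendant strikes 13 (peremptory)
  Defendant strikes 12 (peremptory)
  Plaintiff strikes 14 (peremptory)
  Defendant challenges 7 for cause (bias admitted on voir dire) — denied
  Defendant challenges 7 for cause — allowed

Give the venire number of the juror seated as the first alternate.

Removed: #2, #6, #7, #10, #11, #12, #13, #14, #17, #19, #24, #30. (#29 stays — for-cause denied.)
Seating in order: seats 1–8 → #1, #3, #4, #5, #8, #9, #15, #16; alternates → #18, #20.
So alternate 1 is #18.

18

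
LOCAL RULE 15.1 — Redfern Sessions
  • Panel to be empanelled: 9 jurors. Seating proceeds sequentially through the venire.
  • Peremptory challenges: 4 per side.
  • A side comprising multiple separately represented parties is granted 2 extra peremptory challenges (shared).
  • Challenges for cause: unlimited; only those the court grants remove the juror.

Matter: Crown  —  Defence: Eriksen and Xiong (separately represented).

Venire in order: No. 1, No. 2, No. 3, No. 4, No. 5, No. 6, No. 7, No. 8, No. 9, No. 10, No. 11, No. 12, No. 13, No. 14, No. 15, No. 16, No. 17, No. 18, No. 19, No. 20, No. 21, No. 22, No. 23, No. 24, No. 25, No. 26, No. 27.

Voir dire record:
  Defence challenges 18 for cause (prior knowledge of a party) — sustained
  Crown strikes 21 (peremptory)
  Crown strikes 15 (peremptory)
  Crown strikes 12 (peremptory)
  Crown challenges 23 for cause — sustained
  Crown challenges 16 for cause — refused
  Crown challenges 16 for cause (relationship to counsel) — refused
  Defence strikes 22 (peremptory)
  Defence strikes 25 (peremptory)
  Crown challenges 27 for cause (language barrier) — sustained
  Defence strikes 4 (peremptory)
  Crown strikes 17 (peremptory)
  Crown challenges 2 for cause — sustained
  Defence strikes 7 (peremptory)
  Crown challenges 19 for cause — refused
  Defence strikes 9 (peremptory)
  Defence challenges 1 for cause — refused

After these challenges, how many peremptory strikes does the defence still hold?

Defence allotment: 4 base + 2 multi-party = 6.
Defence peremptories used: #22, #25, #4, #7, #9 — 5 (for-cause on #18, #1 don't count).
Remaining: 6 − 5 = 1.

1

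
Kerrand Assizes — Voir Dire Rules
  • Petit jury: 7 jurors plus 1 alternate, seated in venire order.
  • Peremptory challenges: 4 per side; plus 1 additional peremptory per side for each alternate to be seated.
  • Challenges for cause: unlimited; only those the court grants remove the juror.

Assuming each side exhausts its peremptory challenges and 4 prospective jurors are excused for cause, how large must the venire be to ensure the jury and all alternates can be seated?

Seats to fill: 7 + 1 alternates = 8.
Peremptories: 4 + 1×1 = 5 per side × 2 sides = 10.
For-cause removals: 4.
Minimum venire: 8 + 10 + 4 = 22.

22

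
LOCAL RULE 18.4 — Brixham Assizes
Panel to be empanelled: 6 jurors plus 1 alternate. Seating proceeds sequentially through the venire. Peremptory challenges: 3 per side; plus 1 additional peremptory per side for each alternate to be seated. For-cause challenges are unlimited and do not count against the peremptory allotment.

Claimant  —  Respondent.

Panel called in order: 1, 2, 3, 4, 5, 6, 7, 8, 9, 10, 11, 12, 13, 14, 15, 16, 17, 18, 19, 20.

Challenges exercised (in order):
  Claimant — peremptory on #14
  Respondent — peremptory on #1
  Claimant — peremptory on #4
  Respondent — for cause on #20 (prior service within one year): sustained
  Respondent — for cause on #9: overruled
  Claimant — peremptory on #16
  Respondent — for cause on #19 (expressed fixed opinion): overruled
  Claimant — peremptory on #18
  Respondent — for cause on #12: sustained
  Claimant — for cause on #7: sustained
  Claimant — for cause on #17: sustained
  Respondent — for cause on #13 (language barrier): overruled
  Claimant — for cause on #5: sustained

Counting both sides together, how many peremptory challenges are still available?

Claimant allotment: 3 base + 1 × 1 alternate = 4. Respondent allotment: 3 base + 1 × 1 alternate = 4.
Claimant peremptories used: #14, #4, #16, #18 — 4 (for-cause on #7, #17, #5 don't count).
Respondent peremptories used: #1 — 1 (for-cause on #20, #9, #19, #12, #13 don't count).
Remaining: (4 − 4) + (4 − 1) = 3.

3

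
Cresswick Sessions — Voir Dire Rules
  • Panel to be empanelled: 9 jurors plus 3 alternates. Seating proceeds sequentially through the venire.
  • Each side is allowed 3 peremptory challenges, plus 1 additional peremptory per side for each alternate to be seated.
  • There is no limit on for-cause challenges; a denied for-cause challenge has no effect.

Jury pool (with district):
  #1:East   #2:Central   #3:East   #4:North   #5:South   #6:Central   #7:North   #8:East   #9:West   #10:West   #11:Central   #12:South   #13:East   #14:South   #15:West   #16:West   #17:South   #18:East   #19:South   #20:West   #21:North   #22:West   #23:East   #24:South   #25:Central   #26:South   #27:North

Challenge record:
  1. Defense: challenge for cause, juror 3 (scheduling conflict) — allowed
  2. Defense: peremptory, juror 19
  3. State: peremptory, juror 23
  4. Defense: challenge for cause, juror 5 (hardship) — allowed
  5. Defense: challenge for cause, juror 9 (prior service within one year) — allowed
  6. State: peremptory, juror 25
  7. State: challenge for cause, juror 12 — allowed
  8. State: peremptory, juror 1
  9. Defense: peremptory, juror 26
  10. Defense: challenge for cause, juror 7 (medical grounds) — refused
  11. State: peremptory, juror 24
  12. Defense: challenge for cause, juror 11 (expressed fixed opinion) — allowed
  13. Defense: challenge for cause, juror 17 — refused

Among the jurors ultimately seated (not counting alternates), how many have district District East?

2

Removed: #1, #3, #5, #9, #11, #12, #19, #23, #24, #25, #26.
Seated jurors 1–9: #2, #4, #6, #7, #8, #10, #13, #14, #15 (alternates #16, #17, #18 not counted).
Of those, in District East: #8, #13 → 2.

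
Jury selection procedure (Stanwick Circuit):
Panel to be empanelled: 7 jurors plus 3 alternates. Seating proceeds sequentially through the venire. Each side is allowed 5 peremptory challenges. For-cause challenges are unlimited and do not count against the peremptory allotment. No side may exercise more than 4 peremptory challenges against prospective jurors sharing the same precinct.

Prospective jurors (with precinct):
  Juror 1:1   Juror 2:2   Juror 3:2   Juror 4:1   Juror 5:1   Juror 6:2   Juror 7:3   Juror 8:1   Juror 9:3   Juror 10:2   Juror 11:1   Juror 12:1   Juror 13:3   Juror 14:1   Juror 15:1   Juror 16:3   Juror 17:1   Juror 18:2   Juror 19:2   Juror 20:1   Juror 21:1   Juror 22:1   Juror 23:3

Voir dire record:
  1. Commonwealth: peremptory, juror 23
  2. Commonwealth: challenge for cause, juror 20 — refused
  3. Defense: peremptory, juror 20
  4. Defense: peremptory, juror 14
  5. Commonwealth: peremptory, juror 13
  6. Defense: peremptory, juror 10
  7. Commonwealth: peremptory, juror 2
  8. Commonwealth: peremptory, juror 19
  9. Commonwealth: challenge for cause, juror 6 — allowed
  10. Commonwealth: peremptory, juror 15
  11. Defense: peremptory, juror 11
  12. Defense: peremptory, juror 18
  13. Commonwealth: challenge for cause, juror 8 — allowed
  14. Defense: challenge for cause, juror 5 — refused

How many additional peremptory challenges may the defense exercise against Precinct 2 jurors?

Defense peremptories so far: #20, #14, #10, #11, #18 — 5 of 5 used, 0 left overall.
Against Precinct 2: #10, #18 — 2 used; per-precinct cap 4 leaves 2.
Binding limit: min(0, 2) = 0.

0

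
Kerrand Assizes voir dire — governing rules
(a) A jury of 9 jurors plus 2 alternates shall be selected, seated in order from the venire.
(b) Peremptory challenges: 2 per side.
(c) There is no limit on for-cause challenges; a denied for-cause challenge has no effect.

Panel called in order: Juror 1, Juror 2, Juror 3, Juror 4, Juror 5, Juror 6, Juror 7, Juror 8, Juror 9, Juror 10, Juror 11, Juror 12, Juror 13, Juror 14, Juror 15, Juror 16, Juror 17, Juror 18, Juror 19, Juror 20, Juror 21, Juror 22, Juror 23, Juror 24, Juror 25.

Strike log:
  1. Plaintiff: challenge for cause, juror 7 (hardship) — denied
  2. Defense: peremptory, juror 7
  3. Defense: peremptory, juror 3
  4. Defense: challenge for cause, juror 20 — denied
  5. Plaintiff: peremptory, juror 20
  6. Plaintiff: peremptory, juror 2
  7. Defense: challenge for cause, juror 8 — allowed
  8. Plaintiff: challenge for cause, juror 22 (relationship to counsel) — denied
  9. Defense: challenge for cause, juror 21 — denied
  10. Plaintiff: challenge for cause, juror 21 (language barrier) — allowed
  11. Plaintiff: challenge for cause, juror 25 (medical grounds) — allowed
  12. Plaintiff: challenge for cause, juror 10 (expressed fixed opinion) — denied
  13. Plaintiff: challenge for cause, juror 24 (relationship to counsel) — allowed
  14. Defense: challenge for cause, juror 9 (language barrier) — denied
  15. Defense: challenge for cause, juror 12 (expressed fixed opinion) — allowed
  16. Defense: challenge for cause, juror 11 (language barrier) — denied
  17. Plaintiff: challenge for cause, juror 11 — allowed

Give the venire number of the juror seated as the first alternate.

Removed: #2, #3, #7, #8, #11, #12, #20, #21, #24, #25. (#9, #10, #22 stay — for-cause denied.)
Seating in order: seats 1–9 → #1, #4, #5, #6, #9, #10, #13, #14, #15; alternates → #16, #17.
So alternate 1 is #16.

16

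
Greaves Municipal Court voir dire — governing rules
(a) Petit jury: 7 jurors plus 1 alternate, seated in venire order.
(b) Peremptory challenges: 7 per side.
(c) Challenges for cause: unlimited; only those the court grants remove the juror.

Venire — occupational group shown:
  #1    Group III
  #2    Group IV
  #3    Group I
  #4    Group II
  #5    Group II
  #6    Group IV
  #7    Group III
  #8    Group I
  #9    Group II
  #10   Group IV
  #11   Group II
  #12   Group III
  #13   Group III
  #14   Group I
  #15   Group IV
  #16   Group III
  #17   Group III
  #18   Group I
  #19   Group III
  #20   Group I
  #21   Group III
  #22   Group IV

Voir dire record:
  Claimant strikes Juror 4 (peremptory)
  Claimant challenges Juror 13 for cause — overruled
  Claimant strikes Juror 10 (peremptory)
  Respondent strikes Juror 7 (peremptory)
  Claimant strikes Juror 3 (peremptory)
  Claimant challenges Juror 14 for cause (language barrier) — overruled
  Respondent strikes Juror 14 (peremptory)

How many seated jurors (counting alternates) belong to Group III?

2

Removed: #3, #4, #7, #10, #14.
Seated (8 incl. alternates): #1, #2, #5, #6, #8, #9, #11, #12.
Of those, in Group III: #1, #12 → 2.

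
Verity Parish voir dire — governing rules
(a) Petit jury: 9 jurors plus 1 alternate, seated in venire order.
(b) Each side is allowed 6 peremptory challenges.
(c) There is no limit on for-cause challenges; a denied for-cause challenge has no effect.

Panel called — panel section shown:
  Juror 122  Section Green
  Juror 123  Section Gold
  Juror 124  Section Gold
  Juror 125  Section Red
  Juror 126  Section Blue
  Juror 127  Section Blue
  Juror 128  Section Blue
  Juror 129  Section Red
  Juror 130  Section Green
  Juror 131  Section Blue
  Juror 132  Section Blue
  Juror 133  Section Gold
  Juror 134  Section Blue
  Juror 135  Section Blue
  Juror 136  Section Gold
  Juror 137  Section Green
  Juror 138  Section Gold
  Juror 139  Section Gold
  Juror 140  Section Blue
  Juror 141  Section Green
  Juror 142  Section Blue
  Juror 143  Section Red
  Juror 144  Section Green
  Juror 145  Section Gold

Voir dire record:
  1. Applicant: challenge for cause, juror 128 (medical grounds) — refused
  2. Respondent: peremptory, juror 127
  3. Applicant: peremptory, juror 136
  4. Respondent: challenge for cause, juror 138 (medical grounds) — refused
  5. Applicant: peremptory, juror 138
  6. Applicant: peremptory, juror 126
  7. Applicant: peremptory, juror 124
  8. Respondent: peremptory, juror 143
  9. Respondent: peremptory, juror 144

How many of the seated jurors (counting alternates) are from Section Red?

Removed: #124, #126, #127, #136, #138, #143, #144.
Seated (10 incl. alternates): #122, #123, #125, #128, #129, #130, #131, #132, #133, #134.
Of those, in Section Red: #125, #129 → 2.

2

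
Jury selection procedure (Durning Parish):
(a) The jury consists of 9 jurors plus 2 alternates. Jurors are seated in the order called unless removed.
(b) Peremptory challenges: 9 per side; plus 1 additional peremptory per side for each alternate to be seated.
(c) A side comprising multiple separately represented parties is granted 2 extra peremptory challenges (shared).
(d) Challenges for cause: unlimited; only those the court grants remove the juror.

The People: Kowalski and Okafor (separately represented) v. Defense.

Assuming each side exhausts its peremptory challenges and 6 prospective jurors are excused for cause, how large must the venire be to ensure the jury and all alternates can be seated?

Seats to fill: 9 + 2 alternates = 11.
Peremptories — The People: 9 + 1×2 + 2 = 13; Defense: 9 + 1×2 = 11; total 24.
For-cause removals: 6.
Minimum venire: 11 + 24 + 6 = 41.

41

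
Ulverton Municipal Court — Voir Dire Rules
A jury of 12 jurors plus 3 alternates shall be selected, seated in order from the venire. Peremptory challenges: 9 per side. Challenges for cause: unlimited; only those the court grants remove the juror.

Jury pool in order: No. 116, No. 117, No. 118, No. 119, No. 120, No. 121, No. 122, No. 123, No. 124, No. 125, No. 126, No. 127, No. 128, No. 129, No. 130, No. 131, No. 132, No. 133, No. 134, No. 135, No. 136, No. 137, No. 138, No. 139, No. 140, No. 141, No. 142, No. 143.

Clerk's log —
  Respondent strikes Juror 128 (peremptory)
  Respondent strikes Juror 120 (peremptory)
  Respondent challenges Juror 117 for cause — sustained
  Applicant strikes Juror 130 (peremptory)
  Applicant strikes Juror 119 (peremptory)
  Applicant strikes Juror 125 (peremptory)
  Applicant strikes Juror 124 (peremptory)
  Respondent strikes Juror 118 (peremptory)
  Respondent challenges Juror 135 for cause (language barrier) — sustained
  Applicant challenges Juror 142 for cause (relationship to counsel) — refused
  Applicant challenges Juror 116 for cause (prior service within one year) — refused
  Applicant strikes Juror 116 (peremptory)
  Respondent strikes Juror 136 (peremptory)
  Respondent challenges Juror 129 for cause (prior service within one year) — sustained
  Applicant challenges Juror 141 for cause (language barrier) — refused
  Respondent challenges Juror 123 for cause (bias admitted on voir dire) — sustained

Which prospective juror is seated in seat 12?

Removed: #116, #117, #118, #119, #120, #123, #124, #125, #128, #129, #130, #135, #136. (#141, #142 stay — for-cause denied.)
Filling seats in venire order through position 12: #121, #122, #126, #127, #131, #132, #133, #134, #137, #138, #139, #140.
So seat 12 is #140.

140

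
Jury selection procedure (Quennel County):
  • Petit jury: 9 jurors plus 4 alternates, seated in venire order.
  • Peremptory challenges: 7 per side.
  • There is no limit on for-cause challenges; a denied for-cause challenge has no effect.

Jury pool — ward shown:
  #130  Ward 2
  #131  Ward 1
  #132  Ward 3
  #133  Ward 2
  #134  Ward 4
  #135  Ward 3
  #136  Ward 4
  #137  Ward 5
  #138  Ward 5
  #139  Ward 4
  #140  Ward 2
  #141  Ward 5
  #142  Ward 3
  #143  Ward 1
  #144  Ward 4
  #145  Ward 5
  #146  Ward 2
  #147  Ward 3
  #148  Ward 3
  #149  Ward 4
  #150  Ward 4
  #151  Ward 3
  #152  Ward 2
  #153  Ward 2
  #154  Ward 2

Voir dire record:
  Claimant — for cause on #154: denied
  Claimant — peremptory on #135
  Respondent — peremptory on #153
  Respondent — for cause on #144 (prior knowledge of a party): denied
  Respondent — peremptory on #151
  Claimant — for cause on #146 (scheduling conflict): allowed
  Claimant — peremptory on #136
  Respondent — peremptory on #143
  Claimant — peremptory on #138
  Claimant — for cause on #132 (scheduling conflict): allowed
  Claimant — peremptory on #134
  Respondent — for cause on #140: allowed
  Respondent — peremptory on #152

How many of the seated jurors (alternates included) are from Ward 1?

Removed: #132, #134, #135, #136, #138, #140, #143, #146, #151, #152, #153.
Seated (13 incl. alternates): #130, #131, #133, #137, #139, #141, #142, #144, #145, #147, #148, #149, #150.
Of those, in Ward 1: #131 → 1.

1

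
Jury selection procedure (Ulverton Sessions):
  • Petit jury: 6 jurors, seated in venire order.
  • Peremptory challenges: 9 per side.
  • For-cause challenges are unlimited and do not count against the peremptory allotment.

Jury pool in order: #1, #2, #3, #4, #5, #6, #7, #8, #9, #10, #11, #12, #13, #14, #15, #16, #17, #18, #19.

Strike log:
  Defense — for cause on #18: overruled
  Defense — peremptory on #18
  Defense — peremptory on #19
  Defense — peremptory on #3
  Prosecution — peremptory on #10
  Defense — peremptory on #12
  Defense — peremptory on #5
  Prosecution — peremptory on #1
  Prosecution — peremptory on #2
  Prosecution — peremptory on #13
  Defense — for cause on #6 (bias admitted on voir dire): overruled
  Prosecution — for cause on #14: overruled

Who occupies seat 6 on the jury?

11

Removed: #1, #2, #3, #5, #10, #12, #13, #18, #19. (#6, #14 stay — for-cause denied.)
Seating in order: seats 1–6 → #4, #6, #7, #8, #9, #11.
So seat 6 is #11.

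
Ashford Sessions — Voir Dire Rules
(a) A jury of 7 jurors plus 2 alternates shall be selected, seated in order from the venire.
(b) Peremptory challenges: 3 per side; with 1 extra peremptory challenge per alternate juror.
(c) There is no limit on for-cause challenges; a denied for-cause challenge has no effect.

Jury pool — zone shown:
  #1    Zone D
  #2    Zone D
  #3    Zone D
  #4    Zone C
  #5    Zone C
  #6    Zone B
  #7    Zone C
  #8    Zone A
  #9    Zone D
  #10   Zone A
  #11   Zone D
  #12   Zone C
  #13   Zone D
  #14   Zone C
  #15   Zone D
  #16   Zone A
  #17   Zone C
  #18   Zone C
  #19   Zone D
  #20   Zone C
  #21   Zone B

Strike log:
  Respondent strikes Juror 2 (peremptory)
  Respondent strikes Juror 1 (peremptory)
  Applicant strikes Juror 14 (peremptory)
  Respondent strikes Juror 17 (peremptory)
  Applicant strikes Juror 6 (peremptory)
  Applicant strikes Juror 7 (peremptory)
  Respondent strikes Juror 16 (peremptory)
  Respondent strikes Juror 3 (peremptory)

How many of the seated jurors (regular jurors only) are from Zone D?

Removed: #1, #2, #3, #6, #7, #14, #16, #17.
Seated jurors 1–7: #4, #5, #8, #9, #10, #11, #12 (alternates #13, #15 not counted).
Of those, in Zone D: #9, #11 → 2.

2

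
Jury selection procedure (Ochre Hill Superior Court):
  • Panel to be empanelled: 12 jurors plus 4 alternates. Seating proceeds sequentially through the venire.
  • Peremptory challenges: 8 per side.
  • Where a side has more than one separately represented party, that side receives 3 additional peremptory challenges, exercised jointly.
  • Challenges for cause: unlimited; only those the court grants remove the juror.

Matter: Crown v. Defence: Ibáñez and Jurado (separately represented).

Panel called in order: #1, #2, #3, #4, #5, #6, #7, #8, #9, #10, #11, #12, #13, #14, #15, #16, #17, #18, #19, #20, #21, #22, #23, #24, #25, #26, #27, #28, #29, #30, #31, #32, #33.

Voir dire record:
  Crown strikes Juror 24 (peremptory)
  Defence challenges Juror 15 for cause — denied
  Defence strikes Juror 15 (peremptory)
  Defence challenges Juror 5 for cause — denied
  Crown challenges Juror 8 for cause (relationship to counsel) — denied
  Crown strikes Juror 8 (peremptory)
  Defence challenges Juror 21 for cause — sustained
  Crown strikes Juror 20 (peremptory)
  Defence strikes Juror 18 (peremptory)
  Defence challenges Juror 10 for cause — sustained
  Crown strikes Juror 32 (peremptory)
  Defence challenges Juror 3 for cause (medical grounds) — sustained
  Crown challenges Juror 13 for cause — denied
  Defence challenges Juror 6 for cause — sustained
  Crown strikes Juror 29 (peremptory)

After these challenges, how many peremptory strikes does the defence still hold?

Defence allotment: 8 base + 3 multi-party = 11.
Defence peremptories used: #15, #18 — 2 (for-cause on #15, #5, #21, #10, #3, #6 don't count).
Remaining: 11 − 2 = 9.

9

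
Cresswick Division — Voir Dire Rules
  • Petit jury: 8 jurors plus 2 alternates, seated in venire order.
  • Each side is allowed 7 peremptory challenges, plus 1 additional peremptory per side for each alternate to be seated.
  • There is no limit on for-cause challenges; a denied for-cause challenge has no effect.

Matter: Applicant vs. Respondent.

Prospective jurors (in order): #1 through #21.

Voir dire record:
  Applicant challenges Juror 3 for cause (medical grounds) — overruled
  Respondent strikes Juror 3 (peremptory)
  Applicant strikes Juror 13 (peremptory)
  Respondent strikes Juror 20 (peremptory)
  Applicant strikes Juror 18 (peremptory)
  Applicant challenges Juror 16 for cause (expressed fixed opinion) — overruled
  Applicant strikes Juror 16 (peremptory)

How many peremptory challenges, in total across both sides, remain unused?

Applicant allotment: 7 base + 1 × 2 alternates = 9. Respondent allotment: 7 base + 1 × 2 alternates = 9.
Applicant peremptories used: #13, #18, #16 — 3 (for-cause on #3, #16 don't count).
Respondent peremptories used: #3, #20 — 2.
Remaining: (9 − 3) + (9 − 2) = 13.

13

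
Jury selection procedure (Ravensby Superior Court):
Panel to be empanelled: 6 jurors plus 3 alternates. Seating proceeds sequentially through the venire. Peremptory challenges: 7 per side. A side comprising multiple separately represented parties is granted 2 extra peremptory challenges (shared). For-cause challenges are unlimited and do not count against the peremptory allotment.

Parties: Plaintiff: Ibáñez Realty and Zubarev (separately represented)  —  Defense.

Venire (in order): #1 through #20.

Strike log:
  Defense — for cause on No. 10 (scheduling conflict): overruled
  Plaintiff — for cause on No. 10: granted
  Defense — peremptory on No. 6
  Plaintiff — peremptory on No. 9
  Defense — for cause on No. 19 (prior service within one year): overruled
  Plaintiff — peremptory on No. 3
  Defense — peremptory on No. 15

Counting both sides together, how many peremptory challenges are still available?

12

Plaintiff allotment: 7 base + 2 multi-party = 9. Defense allotment: 7.
Plaintiff peremptories used: #9, #3 — 2 (the for-cause on #10 doesn't count).
Defense peremptories used: #6, #15 — 2 (for-cause on #10, #19 don't count).
Remaining: (9 − 2) + (7 − 2) = 12.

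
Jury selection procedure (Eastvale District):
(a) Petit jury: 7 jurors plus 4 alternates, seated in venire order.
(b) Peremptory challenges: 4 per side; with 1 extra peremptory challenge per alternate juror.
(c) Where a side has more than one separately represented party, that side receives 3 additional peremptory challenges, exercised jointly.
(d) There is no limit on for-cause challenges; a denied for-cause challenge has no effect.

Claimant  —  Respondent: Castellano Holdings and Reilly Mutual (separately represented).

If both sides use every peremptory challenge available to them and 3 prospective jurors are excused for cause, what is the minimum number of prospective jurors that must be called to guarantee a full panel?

Seats to fill: 7 + 4 alternates = 11.
Peremptories — Claimant: 4 + 1×4 = 8; Respondent: 4 + 1×4 + 3 = 11; total 19.
For-cause removals: 3.
Minimum venire: 11 + 19 + 3 = 33.

33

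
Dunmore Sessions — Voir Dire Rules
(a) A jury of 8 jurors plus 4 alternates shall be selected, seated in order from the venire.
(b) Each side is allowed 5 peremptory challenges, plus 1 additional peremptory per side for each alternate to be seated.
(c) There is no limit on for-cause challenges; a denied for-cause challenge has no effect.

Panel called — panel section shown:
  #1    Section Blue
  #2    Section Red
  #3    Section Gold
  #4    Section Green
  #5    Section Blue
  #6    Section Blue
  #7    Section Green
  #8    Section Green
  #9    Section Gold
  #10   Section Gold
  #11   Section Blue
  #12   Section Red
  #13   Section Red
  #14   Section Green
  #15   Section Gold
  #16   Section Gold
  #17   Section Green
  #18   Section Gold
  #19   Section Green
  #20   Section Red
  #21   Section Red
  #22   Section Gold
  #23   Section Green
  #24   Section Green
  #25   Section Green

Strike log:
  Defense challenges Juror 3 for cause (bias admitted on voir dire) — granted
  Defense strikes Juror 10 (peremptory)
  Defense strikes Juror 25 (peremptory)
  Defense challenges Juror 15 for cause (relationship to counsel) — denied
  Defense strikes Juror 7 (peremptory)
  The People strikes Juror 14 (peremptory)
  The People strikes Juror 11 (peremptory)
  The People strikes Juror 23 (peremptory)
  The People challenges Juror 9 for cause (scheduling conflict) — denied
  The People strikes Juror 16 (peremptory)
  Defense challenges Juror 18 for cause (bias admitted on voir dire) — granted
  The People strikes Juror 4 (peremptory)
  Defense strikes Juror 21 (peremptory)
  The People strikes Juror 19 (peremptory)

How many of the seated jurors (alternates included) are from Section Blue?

Removed: #3, #4, #7, #10, #11, #14, #16, #18, #19, #21, #23, #25.
Seated (12 incl. alternates): #1, #2, #5, #6, #8, #9, #12, #13, #15, #17, #20, #22.
Of those, in Section Blue: #1, #5, #6 → 3.

3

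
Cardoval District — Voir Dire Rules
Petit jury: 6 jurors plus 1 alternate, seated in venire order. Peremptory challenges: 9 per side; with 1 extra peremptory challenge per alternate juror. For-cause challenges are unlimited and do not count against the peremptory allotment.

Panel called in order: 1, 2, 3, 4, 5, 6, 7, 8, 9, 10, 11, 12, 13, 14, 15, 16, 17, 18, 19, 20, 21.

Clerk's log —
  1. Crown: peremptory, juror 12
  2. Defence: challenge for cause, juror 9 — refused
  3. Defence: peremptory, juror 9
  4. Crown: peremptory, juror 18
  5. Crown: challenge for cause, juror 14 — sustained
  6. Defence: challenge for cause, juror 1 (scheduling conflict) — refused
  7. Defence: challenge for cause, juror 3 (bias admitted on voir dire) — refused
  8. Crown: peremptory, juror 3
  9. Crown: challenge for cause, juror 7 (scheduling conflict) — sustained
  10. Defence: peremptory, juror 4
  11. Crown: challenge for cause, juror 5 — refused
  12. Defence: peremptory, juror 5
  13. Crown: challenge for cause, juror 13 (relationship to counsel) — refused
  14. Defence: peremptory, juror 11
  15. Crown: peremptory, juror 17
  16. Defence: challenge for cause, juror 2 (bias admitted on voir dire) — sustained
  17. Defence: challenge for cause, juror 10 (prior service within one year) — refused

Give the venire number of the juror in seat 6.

Removed: #2, #3, #4, #5, #7, #9, #11, #12, #14, #17, #18. (#1, #10, #13 stay — for-cause denied.)
Seating in order: seats 1–6 → #1, #6, #8, #10, #13, #15; alternates → #16.
So seat 6 is #15.

15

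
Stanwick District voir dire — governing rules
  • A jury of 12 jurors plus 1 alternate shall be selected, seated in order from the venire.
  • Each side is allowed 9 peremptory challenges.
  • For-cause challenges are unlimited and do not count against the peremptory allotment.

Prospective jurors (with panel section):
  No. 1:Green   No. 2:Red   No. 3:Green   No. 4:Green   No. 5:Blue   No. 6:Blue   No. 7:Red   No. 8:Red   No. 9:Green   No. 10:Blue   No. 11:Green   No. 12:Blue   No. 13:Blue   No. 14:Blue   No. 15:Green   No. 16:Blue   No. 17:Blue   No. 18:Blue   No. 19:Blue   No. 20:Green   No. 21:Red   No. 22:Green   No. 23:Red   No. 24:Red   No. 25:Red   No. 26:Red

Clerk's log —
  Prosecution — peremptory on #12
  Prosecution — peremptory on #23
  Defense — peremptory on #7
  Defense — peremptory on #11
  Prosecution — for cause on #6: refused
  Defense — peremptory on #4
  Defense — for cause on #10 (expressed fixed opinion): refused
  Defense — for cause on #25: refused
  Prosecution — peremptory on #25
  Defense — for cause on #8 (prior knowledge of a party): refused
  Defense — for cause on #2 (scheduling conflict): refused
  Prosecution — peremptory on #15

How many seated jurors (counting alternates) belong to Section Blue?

8

Removed: #4, #7, #11, #12, #15, #23, #25.
Seated (13 incl. alternates): #1, #2, #3, #5, #6, #8, #9, #10, #13, #14, #16, #17, #18.
Of those, in Section Blue: #5, #6, #10, #13, #14, #16, #17, #18 → 8.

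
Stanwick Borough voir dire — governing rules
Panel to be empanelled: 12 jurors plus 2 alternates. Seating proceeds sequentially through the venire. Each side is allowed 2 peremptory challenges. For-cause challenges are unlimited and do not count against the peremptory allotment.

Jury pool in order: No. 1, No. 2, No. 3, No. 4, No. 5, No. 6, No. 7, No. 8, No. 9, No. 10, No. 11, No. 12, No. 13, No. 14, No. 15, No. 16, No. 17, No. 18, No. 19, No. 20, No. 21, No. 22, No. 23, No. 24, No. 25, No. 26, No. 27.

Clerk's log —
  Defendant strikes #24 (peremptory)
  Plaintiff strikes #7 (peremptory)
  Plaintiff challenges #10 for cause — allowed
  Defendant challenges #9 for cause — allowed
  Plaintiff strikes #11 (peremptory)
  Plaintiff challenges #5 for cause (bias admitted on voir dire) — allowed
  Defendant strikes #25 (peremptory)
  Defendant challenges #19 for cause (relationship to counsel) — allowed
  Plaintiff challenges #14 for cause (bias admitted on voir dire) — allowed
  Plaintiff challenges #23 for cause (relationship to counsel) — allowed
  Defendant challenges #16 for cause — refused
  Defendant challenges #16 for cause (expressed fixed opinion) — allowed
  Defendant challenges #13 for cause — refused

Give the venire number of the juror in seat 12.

Removed: #5, #7, #9, #10, #11, #14, #16, #19, #23, #24, #25. (#13 stays — for-cause denied.)
Seating in order: seats 1–12 → #1, #2, #3, #4, #6, #8, #12, #13, #15, #17, #18, #20; alternates → #21, #22.
So seat 12 is #20.

20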